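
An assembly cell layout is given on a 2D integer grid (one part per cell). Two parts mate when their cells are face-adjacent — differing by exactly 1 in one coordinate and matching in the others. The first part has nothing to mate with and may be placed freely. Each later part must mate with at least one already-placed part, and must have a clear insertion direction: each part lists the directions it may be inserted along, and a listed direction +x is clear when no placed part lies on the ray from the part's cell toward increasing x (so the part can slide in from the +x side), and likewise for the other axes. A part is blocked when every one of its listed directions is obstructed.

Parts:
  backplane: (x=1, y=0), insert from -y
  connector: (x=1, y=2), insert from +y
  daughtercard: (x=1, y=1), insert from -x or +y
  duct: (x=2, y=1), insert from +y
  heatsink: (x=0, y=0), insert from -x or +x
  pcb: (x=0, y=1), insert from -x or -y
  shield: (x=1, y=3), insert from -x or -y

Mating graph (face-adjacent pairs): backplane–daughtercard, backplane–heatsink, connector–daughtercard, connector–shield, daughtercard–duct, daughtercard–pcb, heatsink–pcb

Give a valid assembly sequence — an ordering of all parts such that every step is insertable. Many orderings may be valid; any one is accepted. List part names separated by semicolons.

1. pcb@(0, 1) [-x clear] — {pcb}
2. daughtercard@(1, 1) [+y clear] — {daughtercard, pcb}
3. backplane@(1, 0) [-y clear] — {backplane, daughtercard, pcb}
4. duct@(2, 1) [+y clear] — {backplane, daughtercard, duct, pcb}
5. heatsink@(0, 0) [-x clear] — {backplane, daughtercard, duct, heatsink, pcb}
6. connector@(1, 2) [+y clear] — {backplane, connector, daughtercard, duct, heatsink, pcb}
7. shield@(1, 3) [-x clear] — {backplane, connector, daughtercard, duct, heatsink, pcb, shield}

pcb; daughtercard; backplane; duct; heatsink; connector; shield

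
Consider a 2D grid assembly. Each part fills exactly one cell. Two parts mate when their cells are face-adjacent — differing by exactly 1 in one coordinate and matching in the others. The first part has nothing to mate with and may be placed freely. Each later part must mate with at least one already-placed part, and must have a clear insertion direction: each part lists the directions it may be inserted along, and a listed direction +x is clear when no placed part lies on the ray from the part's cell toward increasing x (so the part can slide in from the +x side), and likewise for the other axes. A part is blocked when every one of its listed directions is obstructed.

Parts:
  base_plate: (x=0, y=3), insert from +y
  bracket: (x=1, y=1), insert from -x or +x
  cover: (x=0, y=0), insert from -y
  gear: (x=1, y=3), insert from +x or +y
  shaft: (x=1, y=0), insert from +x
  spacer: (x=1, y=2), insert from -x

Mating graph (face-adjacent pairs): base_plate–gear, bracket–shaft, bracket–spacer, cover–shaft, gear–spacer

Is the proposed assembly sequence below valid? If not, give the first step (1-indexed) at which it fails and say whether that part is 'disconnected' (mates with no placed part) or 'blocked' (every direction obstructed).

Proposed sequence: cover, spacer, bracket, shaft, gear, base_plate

1. cover@(0, 0) [-y clear] — {cover}
2. spacer@(1, 2) — no placed neighbour ⇒ disconnected

Invalid at step 2 (disconnected)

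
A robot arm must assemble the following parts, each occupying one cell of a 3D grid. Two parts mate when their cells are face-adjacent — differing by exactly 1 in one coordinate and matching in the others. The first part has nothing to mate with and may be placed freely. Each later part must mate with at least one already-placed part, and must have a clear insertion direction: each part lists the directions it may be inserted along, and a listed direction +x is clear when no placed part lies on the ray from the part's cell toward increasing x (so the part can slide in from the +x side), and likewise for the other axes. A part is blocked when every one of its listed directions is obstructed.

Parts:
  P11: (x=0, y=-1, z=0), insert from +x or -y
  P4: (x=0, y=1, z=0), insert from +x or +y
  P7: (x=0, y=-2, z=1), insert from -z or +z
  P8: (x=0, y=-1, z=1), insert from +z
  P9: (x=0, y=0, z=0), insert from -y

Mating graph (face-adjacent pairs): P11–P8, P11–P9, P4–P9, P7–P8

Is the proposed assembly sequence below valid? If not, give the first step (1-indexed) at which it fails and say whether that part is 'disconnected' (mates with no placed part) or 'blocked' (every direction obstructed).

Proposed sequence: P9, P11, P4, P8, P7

1. P9@(0, 0, 0) [-y clear] — {P9}
2. P11@(0, -1, 0) [+x clear] — {P11, P9}
3. P4@(0, 1, 0) [+x clear] — {P11, P4, P9}
4. P8@(0, -1, 1) [+z clear] — {P11, P4, P8, P9}
5. P7@(0, -2, 1) [-z clear] — {P11, P4, P7, P8, P9}

Valid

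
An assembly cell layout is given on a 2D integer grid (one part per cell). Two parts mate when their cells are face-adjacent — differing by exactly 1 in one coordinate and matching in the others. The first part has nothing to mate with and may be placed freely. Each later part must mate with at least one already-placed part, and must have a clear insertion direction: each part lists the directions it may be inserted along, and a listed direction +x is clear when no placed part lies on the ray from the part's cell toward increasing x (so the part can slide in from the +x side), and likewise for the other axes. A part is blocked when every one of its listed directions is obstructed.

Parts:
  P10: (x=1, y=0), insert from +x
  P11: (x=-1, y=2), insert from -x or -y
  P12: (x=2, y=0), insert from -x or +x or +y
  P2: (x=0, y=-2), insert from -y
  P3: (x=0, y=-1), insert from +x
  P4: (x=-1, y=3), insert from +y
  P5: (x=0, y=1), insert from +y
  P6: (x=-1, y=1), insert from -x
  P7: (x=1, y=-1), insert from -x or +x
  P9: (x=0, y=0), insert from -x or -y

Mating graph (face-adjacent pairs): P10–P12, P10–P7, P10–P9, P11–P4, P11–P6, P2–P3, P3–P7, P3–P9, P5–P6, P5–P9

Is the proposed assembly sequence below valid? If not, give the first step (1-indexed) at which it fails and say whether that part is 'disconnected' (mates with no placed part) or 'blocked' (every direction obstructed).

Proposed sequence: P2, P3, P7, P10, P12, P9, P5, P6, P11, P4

1. P2@(0, -2) [-y clear] — {P2}
2. P3@(0, -1) [+x clear] — {P2, P3}
3. P7@(1, -1) [+x clear] — {P2, P3, P7}
4. P10@(1, 0) [+x clear] — {P10, P2, P3, P7}
5. P12@(2, 0) [+x clear] — {P10, P12, P2, P3, P7}
6. P9@(0, 0) [-x clear] — {P10, P12, P2, P3, P7, P9}
7. P5@(0, 1) [+y clear] — {P10, P12, P2, P3, P5, P7, P9}
8. P6@(-1, 1) [-x clear] — {P10, P12, P2, P3, P5, P6, P7, P9}
9. P11@(-1, 2) [-x clear] — {P10, P11, P12, P2, P3, P5, P6, P7, P9}
10. P4@(-1, 3) [+y clear] — {P10, P11, P12, P2, P3, P4, P5, P6, P7, P9}

Valid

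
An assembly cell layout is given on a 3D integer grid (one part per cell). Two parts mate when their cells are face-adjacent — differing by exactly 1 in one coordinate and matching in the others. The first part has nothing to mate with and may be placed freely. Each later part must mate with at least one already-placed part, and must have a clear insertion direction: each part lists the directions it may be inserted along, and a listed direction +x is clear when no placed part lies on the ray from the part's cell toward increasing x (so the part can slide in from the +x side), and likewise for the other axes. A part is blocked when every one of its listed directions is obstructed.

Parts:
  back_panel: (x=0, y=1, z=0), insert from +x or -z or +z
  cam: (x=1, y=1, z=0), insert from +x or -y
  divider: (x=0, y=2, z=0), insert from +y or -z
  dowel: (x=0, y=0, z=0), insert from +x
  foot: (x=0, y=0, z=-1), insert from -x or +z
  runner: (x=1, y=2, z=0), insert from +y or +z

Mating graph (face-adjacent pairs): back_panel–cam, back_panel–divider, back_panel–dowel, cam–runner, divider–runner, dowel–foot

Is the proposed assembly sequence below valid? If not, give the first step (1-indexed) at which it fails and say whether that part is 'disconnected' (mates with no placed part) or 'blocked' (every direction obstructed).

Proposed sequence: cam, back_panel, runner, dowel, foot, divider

Valid

1. cam@(1, 1, 0) [+x clear] — {cam}
2. back_panel@(0, 1, 0) [-z clear] — {back_panel, cam}
3. runner@(1, 2, 0) [+y clear] — {back_panel, cam, runner}
4. dowel@(0, 0, 0) [+x clear] — {back_panel, cam, dowel, runner}
5. foot@(0, 0, -1) [-x clear] — {back_panel, cam, dowel, foot, runner}
6. divider@(0, 2, 0) [+y clear] — {back_panel, cam, divider, dowel, foot, runner}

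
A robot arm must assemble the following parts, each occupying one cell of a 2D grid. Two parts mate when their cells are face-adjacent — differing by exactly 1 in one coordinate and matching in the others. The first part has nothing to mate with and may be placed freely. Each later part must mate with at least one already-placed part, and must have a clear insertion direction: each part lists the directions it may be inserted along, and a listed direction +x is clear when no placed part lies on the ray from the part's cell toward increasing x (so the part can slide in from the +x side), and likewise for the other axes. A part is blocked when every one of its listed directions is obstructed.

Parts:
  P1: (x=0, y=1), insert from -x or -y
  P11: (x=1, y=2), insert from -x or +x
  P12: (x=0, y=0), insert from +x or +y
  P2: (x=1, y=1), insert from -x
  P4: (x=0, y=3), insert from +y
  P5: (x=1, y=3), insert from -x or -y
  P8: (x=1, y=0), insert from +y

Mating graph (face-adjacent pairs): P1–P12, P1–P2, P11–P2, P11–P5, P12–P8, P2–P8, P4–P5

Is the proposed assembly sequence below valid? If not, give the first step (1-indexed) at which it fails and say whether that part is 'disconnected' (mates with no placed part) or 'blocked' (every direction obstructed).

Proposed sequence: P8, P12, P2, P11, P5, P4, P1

1. P8@(1, 0) [+y clear] — {P8}
2. P12@(0, 0) [+y clear] — {P12, P8}
3. P2@(1, 1) [-x clear] — {P12, P2, P8}
4. P11@(1, 2) [-x clear] — {P11, P12, P2, P8}
5. P5@(1, 3) [-x clear] — {P11, P12, P2, P5, P8}
6. P4@(0, 3) [+y clear] — {P11, P12, P2, P4, P5, P8}
7. P1@(0, 1) [-x clear] — {P1, P11, P12, P2, P4, P5, P8}

Valid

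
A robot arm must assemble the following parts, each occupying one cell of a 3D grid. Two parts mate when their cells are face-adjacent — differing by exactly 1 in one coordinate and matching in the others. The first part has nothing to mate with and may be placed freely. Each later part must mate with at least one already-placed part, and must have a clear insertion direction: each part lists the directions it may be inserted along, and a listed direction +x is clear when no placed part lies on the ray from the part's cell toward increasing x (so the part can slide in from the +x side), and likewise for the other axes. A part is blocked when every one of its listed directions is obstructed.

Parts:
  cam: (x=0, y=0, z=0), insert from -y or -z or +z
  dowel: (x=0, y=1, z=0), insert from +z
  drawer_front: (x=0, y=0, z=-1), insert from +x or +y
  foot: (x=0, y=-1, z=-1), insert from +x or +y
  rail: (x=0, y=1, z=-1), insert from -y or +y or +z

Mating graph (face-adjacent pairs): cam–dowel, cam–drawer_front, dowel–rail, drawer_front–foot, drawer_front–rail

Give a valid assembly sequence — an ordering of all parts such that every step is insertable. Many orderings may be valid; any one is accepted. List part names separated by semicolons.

1. cam@(0, 0, 0) [-y clear] — {cam}
2. drawer_front@(0, 0, -1) [+x clear] — {cam, drawer_front}
3. rail@(0, 1, -1) [+y clear] — {cam, drawer_front, rail}
4. dowel@(0, 1, 0) [+z clear] — {cam, dowel, drawer_front, rail}
5. foot@(0, -1, -1) [+x clear] — {cam, dowel, drawer_front, foot, rail}

cam; drawer_front; rail; dowel; foot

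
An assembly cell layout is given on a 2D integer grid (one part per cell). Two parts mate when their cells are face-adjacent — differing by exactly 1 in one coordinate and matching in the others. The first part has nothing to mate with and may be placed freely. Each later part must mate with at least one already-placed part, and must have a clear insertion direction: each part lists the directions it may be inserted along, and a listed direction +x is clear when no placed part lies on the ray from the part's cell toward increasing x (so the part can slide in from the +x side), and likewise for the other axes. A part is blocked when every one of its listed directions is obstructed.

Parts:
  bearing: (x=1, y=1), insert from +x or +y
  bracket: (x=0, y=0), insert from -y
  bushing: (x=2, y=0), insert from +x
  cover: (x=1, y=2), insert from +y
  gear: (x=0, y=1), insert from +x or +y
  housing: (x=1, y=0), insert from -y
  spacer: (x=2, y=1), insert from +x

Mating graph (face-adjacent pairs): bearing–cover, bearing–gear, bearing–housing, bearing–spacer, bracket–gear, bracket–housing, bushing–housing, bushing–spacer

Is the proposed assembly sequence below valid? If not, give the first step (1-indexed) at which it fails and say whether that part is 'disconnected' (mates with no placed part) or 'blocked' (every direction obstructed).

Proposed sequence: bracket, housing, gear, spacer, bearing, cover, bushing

1. bracket@(0, 0) [-y clear] — {bracket}
2. housing@(1, 0) [-y clear] — {bracket, housing}
3. gear@(0, 1) [+x clear] — {bracket, gear, housing}
4. spacer@(2, 1) — no placed neighbour ⇒ disconnected

Invalid at step 4 (disconnected)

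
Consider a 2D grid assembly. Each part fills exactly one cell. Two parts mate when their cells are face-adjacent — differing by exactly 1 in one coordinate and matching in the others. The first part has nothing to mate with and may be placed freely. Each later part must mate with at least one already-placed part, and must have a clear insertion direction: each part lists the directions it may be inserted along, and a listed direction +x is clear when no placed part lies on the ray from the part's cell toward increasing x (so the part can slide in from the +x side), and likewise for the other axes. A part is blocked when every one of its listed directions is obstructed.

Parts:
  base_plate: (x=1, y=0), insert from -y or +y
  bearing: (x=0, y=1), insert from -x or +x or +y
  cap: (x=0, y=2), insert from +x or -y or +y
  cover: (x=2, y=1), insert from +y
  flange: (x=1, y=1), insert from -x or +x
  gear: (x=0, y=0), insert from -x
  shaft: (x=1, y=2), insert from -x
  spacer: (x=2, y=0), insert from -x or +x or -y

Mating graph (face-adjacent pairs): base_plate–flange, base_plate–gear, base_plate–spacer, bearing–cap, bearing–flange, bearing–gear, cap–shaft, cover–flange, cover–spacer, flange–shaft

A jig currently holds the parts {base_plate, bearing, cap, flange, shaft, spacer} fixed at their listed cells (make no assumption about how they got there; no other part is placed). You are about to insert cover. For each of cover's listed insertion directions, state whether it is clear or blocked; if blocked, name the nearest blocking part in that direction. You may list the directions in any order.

+y: ray from cover(2, 1) has no placed part ⇒ clear

+y: clear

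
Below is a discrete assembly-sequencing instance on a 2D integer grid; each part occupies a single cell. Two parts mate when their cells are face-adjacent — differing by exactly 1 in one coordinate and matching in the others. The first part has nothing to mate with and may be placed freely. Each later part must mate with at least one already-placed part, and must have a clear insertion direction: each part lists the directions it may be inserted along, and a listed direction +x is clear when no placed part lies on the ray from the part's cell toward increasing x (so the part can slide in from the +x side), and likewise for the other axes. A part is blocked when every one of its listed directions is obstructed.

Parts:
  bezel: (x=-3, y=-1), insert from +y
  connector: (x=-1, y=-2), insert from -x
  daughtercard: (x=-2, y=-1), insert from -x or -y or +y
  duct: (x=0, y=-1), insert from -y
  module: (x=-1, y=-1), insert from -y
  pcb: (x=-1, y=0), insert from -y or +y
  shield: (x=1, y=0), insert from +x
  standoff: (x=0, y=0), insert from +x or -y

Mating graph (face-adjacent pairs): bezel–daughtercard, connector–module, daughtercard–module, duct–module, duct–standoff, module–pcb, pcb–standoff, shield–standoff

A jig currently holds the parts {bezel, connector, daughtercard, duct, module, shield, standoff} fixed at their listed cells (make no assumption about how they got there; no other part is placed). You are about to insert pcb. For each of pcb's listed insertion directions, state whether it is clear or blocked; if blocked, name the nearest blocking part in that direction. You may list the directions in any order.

-y: nearest on ray is module@(-1, -1) ⇒ blocked
+y: ray from pcb(-1, 0) has no placed part ⇒ clear

+y: clear; -y: blocked by module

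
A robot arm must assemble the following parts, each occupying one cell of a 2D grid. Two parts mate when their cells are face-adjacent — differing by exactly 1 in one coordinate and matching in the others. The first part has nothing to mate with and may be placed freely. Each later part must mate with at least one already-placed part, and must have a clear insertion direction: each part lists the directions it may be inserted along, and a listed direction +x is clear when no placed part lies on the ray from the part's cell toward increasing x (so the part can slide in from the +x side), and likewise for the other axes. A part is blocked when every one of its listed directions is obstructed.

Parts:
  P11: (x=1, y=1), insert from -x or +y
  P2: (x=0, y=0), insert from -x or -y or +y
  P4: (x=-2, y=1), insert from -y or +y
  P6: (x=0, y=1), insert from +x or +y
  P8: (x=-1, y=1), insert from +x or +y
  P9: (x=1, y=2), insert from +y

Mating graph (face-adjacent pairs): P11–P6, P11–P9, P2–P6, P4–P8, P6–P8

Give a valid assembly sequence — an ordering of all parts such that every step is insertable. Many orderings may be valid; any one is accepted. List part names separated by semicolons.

1. P9@(1, 2) [+y clear] — {P9}
2. P11@(1, 1) [-x clear] — {P11, P9}
3. P6@(0, 1) [+y clear] — {P11, P6, P9}
4. P2@(0, 0) [-x clear] — {P11, P2, P6, P9}
5. P8@(-1, 1) [+y clear] — {P11, P2, P6, P8, P9}
6. P4@(-2, 1) [-y clear] — {P11, P2, P4, P6, P8, P9}

P9; P11; P6; P2; P8; P4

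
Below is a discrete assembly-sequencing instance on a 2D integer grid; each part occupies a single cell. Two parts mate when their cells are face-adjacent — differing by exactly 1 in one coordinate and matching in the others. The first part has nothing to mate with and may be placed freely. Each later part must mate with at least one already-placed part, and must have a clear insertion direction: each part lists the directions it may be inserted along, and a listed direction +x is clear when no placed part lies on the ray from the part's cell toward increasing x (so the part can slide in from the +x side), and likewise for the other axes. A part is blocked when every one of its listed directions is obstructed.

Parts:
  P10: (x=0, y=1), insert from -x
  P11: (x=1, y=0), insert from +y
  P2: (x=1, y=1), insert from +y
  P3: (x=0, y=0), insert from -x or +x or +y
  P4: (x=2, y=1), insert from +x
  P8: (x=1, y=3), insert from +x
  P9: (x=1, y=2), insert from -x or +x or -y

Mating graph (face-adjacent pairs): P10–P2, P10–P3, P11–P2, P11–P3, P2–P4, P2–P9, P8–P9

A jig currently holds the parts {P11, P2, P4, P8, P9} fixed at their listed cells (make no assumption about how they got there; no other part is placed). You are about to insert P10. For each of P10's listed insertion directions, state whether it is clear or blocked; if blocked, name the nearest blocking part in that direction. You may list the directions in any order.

-x: clear

-x: ray from P10(0, 1) has no placed part ⇒ clear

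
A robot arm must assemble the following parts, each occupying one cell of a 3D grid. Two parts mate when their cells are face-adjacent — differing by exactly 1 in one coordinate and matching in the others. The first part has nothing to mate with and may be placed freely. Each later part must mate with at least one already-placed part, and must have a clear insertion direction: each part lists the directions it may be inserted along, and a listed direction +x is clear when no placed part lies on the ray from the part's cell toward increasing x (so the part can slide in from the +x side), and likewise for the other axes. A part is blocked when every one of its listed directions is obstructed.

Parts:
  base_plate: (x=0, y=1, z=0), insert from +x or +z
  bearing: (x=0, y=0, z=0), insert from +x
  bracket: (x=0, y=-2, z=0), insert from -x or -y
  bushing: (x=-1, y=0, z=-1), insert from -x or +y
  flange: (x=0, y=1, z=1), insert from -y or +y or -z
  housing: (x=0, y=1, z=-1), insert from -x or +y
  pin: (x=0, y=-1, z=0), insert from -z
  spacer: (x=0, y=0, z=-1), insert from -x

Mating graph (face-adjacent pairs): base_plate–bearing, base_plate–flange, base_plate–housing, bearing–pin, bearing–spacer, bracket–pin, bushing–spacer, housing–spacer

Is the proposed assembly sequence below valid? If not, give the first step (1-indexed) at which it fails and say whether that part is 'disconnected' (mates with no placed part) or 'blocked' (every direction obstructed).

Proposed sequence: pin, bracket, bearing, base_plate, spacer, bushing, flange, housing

Valid

1. pin@(0, -1, 0) [-z clear] — {pin}
2. bracket@(0, -2, 0) [-x clear] — {bracket, pin}
3. bearing@(0, 0, 0) [+x clear] — {bearing, bracket, pin}
4. base_plate@(0, 1, 0) [+x clear] — {base_plate, bearing, bracket, pin}
5. spacer@(0, 0, -1) [-x clear] — {base_plate, bearing, bracket, pin, spacer}
6. bushing@(-1, 0, -1) [-x clear] — {base_plate, bearing, bracket, bushing, pin, spacer}
7. flange@(0, 1, 1) [-y clear] — {base_plate, bearing, bracket, bushing, flange, pin, spacer}
8. housing@(0, 1, -1) [-x clear] — {base_plate, bearing, bracket, bushing, flange, housing, pin, spacer}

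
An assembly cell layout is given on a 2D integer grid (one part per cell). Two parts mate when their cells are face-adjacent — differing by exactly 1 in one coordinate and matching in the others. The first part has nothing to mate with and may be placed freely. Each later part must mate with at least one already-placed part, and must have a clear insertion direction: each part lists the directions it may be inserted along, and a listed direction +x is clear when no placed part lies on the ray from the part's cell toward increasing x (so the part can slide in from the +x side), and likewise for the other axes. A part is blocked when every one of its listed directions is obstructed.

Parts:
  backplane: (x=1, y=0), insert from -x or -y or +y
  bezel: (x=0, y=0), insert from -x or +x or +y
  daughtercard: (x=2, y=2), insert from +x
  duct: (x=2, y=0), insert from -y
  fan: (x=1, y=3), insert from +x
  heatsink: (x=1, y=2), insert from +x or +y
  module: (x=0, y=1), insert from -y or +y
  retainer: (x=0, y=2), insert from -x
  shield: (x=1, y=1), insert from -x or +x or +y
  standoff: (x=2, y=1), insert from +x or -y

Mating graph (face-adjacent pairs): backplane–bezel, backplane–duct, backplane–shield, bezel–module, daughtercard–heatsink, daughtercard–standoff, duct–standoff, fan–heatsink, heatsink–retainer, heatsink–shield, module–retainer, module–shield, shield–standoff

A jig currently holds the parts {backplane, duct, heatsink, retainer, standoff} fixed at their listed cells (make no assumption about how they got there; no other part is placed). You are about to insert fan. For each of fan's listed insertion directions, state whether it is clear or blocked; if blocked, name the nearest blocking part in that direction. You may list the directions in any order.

+x: ray from fan(1, 3) has no placed part ⇒ clear

+x: clear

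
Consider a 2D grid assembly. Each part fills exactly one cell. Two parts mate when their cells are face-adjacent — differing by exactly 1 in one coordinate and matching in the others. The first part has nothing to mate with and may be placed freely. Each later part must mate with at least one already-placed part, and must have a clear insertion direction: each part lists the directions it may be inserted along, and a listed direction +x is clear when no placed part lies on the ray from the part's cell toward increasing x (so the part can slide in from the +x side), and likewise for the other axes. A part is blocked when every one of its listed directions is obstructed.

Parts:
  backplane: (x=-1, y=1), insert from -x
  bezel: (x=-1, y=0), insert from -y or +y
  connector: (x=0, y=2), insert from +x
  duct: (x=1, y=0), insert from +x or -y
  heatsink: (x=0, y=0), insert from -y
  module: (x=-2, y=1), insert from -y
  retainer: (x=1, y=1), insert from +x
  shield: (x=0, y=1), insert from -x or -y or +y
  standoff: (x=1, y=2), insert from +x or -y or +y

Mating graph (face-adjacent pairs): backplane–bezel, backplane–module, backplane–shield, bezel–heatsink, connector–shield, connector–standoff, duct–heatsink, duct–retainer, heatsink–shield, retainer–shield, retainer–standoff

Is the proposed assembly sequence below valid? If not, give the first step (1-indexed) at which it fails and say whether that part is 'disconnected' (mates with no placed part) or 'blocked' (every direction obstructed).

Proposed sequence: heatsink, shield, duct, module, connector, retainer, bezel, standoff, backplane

1. heatsink@(0, 0) [-y clear] — {heatsink}
2. shield@(0, 1) [-x clear] — {heatsink, shield}
3. duct@(1, 0) [+x clear] — {duct, heatsink, shield}
4. module@(-2, 1) — no placed neighbour ⇒ disconnected

Invalid at step 4 (disconnected)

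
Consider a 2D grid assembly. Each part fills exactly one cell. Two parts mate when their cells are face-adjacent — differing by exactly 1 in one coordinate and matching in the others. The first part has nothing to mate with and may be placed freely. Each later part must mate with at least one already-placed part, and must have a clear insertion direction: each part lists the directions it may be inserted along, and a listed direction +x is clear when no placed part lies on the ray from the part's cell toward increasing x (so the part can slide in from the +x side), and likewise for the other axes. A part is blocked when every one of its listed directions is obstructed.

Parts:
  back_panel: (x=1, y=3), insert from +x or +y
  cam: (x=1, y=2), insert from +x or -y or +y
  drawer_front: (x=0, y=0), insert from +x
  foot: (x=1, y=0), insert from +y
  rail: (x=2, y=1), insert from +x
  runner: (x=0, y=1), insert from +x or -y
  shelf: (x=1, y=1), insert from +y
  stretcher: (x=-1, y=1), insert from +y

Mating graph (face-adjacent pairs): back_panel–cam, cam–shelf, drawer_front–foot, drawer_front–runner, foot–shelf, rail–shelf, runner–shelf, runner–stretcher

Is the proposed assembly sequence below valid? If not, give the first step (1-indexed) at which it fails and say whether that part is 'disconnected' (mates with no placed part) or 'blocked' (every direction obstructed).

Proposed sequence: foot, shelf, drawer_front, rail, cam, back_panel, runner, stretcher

Invalid at step 3 (blocked)

1. foot@(1, 0) [+y clear] — {foot}
2. shelf@(1, 1) [+y clear] — {foot, shelf}
3. drawer_front@(0, 0) — +x all obstructed ⇒ blocked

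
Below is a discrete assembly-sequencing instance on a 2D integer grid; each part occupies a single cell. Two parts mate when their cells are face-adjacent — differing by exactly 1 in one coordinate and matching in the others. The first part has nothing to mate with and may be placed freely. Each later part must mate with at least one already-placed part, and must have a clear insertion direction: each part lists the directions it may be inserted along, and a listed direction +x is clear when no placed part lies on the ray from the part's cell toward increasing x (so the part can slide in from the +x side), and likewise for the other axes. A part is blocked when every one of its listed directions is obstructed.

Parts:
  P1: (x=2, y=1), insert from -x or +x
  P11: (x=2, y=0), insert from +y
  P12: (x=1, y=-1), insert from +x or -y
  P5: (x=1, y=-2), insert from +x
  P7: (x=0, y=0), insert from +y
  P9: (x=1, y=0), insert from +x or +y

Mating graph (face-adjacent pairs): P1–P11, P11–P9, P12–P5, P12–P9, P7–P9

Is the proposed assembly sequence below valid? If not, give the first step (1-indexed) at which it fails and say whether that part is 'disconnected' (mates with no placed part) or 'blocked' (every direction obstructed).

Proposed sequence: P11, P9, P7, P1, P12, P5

Valid

1. P11@(2, 0) [+y clear] — {P11}
2. P9@(1, 0) [+y clear] — {P11, P9}
3. P7@(0, 0) [+y clear] — {P11, P7, P9}
4. P1@(2, 1) [-x clear] — {P1, P11, P7, P9}
5. P12@(1, -1) [+x clear] — {P1, P11, P12, P7, P9}
6. P5@(1, -2) [+x clear] — {P1, P11, P12, P5, P7, P9}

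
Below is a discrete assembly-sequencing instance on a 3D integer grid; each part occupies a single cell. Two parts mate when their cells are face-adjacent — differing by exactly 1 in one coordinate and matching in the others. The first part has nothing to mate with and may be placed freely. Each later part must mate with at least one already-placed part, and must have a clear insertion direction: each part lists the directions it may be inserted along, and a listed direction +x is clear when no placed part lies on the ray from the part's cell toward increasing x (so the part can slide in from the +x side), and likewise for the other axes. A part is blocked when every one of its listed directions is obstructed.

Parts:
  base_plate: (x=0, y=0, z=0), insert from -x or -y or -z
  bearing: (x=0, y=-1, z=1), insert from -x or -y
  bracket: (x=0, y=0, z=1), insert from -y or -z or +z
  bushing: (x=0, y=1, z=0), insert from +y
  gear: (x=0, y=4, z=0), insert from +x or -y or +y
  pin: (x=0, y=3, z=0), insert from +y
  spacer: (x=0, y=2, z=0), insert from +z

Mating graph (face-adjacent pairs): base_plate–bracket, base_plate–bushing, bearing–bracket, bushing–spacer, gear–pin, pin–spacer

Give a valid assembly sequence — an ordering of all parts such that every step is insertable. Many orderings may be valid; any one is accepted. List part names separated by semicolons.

1. base_plate@(0, 0, 0) [-x clear] — {base_plate}
2. bracket@(0, 0, 1) [-y clear] — {base_plate, bracket}
3. bearing@(0, -1, 1) [-x clear] — {base_plate, bearing, bracket}
4. bushing@(0, 1, 0) [+y clear] — {base_plate, bearing, bracket, bushing}
5. spacer@(0, 2, 0) [+z clear] — {base_plate, bearing, bracket, bushing, spacer}
6. pin@(0, 3, 0) [+y clear] — {base_plate, bearing, bracket, bushing, pin, spacer}
7. gear@(0, 4, 0) [+x clear] — {base_plate, bearing, bracket, bushing, gear, pin, spacer}

base_plate; bracket; bearing; bushing; spacer; pin; gear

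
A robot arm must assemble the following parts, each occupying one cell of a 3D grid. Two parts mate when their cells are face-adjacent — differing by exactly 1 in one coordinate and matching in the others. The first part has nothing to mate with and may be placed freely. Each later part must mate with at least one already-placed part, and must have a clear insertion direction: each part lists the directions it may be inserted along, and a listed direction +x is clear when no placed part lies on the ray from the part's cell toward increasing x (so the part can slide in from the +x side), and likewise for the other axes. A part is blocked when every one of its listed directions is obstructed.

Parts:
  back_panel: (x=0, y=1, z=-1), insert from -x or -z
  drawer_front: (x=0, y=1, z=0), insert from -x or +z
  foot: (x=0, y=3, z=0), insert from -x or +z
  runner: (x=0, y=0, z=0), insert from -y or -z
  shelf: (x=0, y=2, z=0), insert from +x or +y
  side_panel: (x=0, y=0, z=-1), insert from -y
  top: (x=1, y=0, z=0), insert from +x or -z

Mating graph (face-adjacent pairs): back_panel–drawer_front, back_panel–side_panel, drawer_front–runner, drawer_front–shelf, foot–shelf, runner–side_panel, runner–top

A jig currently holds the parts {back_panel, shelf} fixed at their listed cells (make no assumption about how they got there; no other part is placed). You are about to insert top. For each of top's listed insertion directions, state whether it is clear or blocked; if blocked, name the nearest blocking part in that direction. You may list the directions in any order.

+x: clear; -z: clear

+x: ray from top(1, 0, 0) has no placed part ⇒ clear
-z: ray from top(1, 0, 0) has no placed part ⇒ clear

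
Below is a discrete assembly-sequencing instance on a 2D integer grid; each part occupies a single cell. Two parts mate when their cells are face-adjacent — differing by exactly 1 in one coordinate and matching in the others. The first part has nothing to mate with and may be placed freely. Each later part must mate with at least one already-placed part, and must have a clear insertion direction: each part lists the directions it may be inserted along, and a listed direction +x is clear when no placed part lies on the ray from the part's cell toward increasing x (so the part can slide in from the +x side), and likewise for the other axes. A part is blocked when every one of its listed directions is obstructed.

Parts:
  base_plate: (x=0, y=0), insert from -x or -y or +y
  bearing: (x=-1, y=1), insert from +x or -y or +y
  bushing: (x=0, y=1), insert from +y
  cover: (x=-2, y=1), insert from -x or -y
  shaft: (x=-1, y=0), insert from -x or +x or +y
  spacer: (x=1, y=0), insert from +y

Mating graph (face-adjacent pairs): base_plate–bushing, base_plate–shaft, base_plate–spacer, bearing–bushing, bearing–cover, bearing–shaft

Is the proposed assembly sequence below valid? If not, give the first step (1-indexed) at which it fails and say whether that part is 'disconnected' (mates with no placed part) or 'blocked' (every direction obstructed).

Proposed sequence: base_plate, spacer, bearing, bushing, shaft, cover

1. base_plate@(0, 0) [-x clear] — {base_plate}
2. spacer@(1, 0) [+y clear] — {base_plate, spacer}
3. bearing@(-1, 1) — no placed neighbour ⇒ disconnected

Invalid at step 3 (disconnected)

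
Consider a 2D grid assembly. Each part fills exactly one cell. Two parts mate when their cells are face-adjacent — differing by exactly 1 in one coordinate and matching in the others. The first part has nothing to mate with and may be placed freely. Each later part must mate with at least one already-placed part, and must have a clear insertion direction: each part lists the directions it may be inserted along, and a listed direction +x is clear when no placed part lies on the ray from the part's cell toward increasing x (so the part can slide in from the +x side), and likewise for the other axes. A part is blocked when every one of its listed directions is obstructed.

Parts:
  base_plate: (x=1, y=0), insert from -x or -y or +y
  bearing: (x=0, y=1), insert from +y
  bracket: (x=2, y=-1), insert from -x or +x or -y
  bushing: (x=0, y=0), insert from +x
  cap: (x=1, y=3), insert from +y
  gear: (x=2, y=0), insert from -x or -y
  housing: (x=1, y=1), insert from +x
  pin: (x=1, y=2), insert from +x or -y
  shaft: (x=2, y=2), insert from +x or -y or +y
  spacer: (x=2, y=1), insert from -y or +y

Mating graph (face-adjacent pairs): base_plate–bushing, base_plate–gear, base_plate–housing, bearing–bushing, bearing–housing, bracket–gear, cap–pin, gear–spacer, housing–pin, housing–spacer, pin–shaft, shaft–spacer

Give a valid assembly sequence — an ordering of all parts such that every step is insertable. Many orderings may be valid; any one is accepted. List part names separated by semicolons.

1. pin@(1, 2) [+x clear] — {pin}
2. shaft@(2, 2) [+x clear] — {pin, shaft}
3. housing@(1, 1) [+x clear] — {housing, pin, shaft}
4. bearing@(0, 1) [+y clear] — {bearing, housing, pin, shaft}
5. cap@(1, 3) [+y clear] — {bearing, cap, housing, pin, shaft}
6. spacer@(2, 1) [-y clear] — {bearing, cap, housing, pin, shaft, spacer}
7. bushing@(0, 0) [+x clear] — {bearing, bushing, cap, housing, pin, shaft, spacer}
8. base_plate@(1, 0) [-y clear] — {base_plate, bearing, bushing, cap, housing, pin, shaft, spacer}
9. gear@(2, 0) [-y clear] — {base_plate, bearing, bushing, cap, gear, housing, pin, shaft, spacer}
10. bracket@(2, -1) [-x clear] — {base_plate, bearing, bracket, bushing, cap, gear, housing, pin, shaft, spacer}

pin; shaft; housing; bearing; cap; spacer; bushing; base_plate; gear; bracket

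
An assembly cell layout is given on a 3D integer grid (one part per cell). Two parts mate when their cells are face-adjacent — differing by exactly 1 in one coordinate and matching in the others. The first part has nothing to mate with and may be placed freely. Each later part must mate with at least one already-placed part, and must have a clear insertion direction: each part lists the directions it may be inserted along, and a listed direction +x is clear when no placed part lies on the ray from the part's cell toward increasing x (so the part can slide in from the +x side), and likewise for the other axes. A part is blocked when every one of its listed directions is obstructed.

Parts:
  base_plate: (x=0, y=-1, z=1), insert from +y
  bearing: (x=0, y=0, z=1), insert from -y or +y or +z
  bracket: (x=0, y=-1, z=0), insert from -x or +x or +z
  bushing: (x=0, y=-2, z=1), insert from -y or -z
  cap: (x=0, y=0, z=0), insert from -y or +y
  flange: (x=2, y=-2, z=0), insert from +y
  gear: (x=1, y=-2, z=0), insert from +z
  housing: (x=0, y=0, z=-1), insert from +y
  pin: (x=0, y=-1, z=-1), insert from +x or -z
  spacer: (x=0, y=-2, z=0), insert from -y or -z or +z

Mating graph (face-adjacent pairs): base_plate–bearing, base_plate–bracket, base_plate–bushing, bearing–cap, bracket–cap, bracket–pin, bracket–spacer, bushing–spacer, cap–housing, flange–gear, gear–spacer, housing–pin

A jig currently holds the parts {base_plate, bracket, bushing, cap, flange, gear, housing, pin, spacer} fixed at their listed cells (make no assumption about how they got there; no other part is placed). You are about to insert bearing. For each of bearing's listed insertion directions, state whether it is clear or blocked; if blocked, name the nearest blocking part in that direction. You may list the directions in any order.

-y: nearest on ray is base_plate@(0, -1, 1) ⇒ blocked
+y: ray from bearing(0, 0, 1) has no placed part ⇒ clear
+z: ray from bearing(0, 0, 1) has no placed part ⇒ clear

+y: clear; +z: clear; -y: blocked by base_plate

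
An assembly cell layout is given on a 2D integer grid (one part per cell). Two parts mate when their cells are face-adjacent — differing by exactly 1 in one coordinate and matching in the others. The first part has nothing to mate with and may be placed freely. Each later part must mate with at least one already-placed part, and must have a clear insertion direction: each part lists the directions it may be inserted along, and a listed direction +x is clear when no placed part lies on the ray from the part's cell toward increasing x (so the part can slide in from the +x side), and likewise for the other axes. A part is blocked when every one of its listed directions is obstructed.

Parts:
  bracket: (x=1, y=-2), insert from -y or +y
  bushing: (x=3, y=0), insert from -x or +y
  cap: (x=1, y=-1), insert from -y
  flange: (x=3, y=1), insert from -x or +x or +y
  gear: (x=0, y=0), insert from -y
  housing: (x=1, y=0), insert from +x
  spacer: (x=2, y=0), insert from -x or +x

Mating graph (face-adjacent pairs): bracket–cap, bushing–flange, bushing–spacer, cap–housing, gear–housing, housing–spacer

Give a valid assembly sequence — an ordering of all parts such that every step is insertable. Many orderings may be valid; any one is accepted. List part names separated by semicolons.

cap; bracket; housing; spacer; bushing; flange; gear

1. cap@(1, -1) [-y clear] — {cap}
2. bracket@(1, -2) [-y clear] — {bracket, cap}
3. housing@(1, 0) [+x clear] — {bracket, cap, housing}
4. spacer@(2, 0) [+x clear] — {bracket, cap, housing, spacer}
5. bushing@(3, 0) [+y clear] — {bracket, bushing, cap, housing, spacer}
6. flange@(3, 1) [-x clear] — {bracket, bushing, cap, flange, housing, spacer}
7. gear@(0, 0) [-y clear] — {bracket, bushing, cap, flange, gear, housing, spacer}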